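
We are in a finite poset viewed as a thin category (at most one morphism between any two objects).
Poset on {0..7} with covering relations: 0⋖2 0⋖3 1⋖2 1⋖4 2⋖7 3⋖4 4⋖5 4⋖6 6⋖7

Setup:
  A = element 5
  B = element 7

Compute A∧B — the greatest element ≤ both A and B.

Answer: A∧B = 4

Work:
Common predecessors of 5,7: {0,1,3,4}
  0 ≤ 4
  1 ≤ 4
  3 ≤ 4
  4 ≤ 4
glb = 4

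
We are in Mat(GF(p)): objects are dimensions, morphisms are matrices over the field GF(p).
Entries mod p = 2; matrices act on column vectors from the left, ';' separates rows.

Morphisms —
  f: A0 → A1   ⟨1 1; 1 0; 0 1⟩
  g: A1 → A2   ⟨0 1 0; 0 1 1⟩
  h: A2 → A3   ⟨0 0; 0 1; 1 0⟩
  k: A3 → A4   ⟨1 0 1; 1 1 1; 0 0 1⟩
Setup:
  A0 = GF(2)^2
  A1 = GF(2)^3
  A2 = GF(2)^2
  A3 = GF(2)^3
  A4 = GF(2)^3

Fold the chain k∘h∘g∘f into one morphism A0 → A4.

Answer: ⟨1 0; 0 1; 1 0⟩

Derivation:
  e0=[1,0] f→[1,1,0] g→[1,1] h→[0,1,1] k→[1,0,1]
  e1=[0,1] f→[1,0,1] g→[0,1] h→[0,1,0] k→[0,1,0]
composite: ⟨1 0; 0 1; 1 0⟩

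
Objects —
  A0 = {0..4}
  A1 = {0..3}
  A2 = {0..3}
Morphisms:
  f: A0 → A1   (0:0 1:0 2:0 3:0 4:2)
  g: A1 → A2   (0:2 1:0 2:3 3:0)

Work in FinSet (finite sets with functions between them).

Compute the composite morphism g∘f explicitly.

  0 f→0 g→2
  1 f→0 g→2
  2 f→0 g→2
  3 f→0 g→2
  4 f→2 g→3
composite: (0:2 1:2 2:2 3:2 4:3)

Answer: (0:2 1:2 2:2 3:2 4:3)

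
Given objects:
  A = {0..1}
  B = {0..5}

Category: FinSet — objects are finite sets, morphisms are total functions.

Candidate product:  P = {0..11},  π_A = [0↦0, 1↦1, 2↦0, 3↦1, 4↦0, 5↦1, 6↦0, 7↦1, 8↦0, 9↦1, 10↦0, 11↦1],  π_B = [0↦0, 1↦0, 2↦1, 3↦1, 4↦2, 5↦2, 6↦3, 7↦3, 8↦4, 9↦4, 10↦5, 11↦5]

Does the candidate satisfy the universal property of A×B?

|A|·|B| = 2·6 = 12;  |P| = 12
Check the pairing map k ↦ (π_A(k), π_B(k)):
  0 ↦ (0,0)
  1 ↦ (1,0)
  2 ↦ (0,1)
  3 ↦ (1,1)
  4 ↦ (0,2)
  5 ↦ (1,2)
  6 ↦ (0,3)
  7 ↦ (1,3)
  8 ↦ (0,4)
  9 ↦ (1,4)
  10 ↦ (0,5)
  11 ↦ (1,5)
distinct pairs in image: 12 / 12 needed
  → bijection onto A×B; projections well-typed.

Answer: VALID PRODUCT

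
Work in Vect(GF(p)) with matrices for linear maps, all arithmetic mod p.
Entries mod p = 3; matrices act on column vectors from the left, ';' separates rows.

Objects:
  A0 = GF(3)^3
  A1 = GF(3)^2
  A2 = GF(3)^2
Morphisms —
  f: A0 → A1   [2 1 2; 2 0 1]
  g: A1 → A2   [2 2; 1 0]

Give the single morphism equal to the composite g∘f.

Answer: [2 2 0; 2 1 2]

Derivation:
  e0=⟨1,0,0⟩ f→⟨2,2⟩ g→⟨2,2⟩
  e1=⟨0,1,0⟩ f→⟨1,0⟩ g→⟨2,1⟩
  e2=⟨0,0,1⟩ f→⟨2,1⟩ g→⟨0,2⟩
composite: [2 2 0; 2 1 2]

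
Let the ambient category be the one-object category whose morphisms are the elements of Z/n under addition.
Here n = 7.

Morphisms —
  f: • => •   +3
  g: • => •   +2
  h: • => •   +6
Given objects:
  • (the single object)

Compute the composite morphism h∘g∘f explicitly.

  0 +3≡3 +2≡5 +6≡4  (mod 7)
⟦path⟧: +4

Answer: +4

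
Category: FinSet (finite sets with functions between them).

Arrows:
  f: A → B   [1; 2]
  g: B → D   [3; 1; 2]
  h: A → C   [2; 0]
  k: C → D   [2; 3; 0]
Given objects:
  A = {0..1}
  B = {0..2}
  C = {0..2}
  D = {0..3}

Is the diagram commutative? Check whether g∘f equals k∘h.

Along f;g (path 1):
  0 f→1 g→1
  1 f→2 g→2
  ⟦path⟧₁ = [1; 2]
Along h;k (path 2):
  0 h→2 k→0
  1 h→0 k→2
  ⟦path⟧₂ = [0; 2]
Equal? distinct morphisms ✗

Answer: DOES NOT COMMUTE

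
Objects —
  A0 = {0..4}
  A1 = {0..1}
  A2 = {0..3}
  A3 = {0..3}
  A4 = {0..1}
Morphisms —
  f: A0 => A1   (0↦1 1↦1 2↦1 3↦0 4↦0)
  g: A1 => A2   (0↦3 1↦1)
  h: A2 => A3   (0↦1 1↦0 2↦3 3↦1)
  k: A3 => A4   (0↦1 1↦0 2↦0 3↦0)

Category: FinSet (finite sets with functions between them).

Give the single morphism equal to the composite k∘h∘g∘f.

  0 f=>1 g=>1 h=>0 k=>1
  1 f=>1 g=>1 h=>0 k=>1
  2 f=>1 g=>1 h=>0 k=>1
  3 f=>0 g=>3 h=>1 k=>0
  4 f=>0 g=>3 h=>1 k=>0
result: (0↦1 1↦1 2↦1 3↦0 4↦0)

Answer: (0↦1 1↦1 2↦1 3↦0 4↦0)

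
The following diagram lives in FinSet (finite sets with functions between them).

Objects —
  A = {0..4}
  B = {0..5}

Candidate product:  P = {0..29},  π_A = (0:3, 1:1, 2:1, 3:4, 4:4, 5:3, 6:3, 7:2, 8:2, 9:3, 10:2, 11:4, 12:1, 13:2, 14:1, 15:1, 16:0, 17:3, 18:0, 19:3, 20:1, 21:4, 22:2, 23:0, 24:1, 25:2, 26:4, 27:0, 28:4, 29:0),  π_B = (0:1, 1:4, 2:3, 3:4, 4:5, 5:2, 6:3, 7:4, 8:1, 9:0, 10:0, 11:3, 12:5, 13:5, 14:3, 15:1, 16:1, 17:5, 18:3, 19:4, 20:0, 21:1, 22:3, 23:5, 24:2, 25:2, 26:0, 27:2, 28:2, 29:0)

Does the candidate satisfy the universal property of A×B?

Answer: NOT A VALID PRODUCT — duplicate pair at indices 14,2

Trace:
|A|·|B| = 5·6 = 30;  |P| = 30
Check the pairing map k ↦ (π_A(k), π_B(k)):
  0 : (3,1)
  1 : (1,4)
  2 : (1,3)
  3 : (4,4)
  4 : (4,5)
  5 : (3,2)
  6 : (3,3)
  7 : (2,4)
  8 : (2,1)
  9 : (3,0)
  10 : (2,0)
  11 : (4,3)
  12 : (1,5)
  13 : (2,5)
  14 : (1,3)  ✗ repeats pair of k=2
  15 : (1,1)
  16 : (0,1)
  17 : (3,5)
  18 : (0,3)
  19 : (3,4)
  20 : (1,0)
  21 : (4,1)
  22 : (2,3)
  23 : (0,5)
  24 : (1,2)
  25 : (2,2)
  26 : (4,0)
  27 : (0,2)
  28 : (4,2)
  29 : (0,0)
distinct pairs in image: 29 / 30 needed
  → (1,3) hit at k=2 and k=14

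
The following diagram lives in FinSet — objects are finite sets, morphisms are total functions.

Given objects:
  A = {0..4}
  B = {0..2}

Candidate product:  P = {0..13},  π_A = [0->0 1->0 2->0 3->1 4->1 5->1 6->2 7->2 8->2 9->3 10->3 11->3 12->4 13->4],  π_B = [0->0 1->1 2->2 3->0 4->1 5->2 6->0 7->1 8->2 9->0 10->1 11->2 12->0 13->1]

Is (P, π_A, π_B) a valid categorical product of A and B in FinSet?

Answer: NOT A VALID PRODUCT — |P|=14 ≠ |A|·|B|=15

Trace:
|A|·|B| = 5·3 = 15;  |P| = 14
  → cardinalities differ; no bijection possible.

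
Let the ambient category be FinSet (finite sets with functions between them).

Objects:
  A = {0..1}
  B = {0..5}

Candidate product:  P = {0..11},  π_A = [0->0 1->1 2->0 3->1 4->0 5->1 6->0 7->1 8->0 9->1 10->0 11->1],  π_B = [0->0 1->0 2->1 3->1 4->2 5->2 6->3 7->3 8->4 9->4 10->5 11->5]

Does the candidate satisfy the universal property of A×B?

|A|·|B| = 2·6 = 12;  |P| = 12
Check the pairing map k ↦ (π_A(k), π_B(k)):
  0 -> (0,0)
  1 -> (1,0)
  2 -> (0,1)
  3 -> (1,1)
  4 -> (0,2)
  5 -> (1,2)
  6 -> (0,3)
  7 -> (1,3)
  8 -> (0,4)
  9 -> (1,4)
  10 -> (0,5)
  11 -> (1,5)
distinct pairs in image: 12 / 12 needed
  → bijection onto A×B; projections well-typed.

Answer: VALID PRODUCT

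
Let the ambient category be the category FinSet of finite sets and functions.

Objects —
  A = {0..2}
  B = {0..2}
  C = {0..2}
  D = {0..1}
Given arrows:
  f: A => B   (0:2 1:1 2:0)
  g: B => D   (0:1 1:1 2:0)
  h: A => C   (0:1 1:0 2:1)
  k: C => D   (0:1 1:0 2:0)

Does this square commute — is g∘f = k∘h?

Answer: DOES NOT COMMUTE

Trace:
Along f;g (path 1):
  0 f=>2 g=>0
  1 f=>1 g=>1
  2 f=>0 g=>1
  result₁ = (0:0 1:1 2:1)
Along h;k (path 2):
  0 h=>1 k=>0
  1 h=>0 k=>1
  2 h=>1 k=>0
  result₂ = (0:0 1:1 2:0)
Equal? differ; not commutative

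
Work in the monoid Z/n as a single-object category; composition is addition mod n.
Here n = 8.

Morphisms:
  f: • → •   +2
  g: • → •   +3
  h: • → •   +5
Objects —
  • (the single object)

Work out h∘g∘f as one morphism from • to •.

Answer: +2

Derivation:
  0 +2≡2 +3≡5 +5≡2  (mod 8)
composite: +2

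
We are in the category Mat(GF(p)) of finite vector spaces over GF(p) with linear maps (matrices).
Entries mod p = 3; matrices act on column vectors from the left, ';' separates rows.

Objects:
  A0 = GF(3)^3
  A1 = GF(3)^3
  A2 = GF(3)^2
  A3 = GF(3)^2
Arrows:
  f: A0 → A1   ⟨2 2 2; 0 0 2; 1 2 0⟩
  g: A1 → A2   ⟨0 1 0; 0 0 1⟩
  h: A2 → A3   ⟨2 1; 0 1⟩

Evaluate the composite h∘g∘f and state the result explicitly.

  e0=(1,0,0) f→(2,0,1) g→(0,1) h→(1,1)
  e1=(0,1,0) f→(2,0,2) g→(0,2) h→(2,2)
  e2=(0,0,1) f→(2,2,0) g→(2,0) h→(1,0)
composite: ⟨1 2 1; 1 2 0⟩

Answer: ⟨1 2 1; 1 2 0⟩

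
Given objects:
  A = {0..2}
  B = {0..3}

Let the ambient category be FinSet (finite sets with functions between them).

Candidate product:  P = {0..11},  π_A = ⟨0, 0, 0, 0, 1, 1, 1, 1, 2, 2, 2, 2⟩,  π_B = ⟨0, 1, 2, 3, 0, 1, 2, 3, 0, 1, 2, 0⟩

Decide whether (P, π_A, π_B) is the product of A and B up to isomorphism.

|A|·|B| = 3·4 = 12;  |P| = 12
Check the pairing map k ↦ (π_A(k), π_B(k)):
  0 ↦ (0,0)
  1 ↦ (0,1)
  2 ↦ (0,2)
  3 ↦ (0,3)
  4 ↦ (1,0)
  5 ↦ (1,1)
  6 ↦ (1,2)
  7 ↦ (1,3)
  8 ↦ (2,0)
  9 ↦ (2,1)
  10 ↦ (2,2)
  11 ↦ (2,0)  ✗ repeats pair of k=8
distinct pairs in image: 11 / 12 needed
  → (2,0) hit at k=8 and k=11

Answer: NOT A VALID PRODUCT — duplicate pair at indices 8,11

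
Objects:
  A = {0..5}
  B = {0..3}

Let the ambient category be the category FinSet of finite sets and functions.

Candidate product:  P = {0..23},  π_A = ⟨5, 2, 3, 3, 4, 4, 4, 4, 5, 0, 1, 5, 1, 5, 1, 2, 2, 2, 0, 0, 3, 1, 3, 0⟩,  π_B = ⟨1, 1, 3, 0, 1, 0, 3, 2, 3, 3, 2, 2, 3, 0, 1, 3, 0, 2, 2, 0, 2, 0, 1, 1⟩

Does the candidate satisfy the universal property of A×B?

Answer: VALID PRODUCT

Derivation:
|A|·|B| = 6·4 = 24;  |P| = 24
Check the pairing map k ↦ (π_A(k), π_B(k)):
  0 : (5,1)
  1 : (2,1)
  2 : (3,3)
  3 : (3,0)
  4 : (4,1)
  5 : (4,0)
  6 : (4,3)
  7 : (4,2)
  8 : (5,3)
  9 : (0,3)
  10 : (1,2)
  11 : (5,2)
  12 : (1,3)
  13 : (5,0)
  14 : (1,1)
  15 : (2,3)
  16 : (2,0)
  17 : (2,2)
  18 : (0,2)
  19 : (0,0)
  20 : (3,2)
  21 : (1,0)
  22 : (3,1)
  23 : (0,1)
distinct pairs in image: 24 / 24 needed
  → bijection onto A×B; projections well-typed.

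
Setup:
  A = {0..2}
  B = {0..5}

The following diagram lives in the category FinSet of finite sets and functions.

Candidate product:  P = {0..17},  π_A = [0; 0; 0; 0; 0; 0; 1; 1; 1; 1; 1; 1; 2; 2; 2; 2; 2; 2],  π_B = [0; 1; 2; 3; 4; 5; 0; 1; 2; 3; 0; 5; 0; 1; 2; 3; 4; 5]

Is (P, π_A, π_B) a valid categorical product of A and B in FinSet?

|A|·|B| = 3·6 = 18;  |P| = 18
Check the pairing map k ↦ (π_A(k), π_B(k)):
  0 -> (0,0)
  1 -> (0,1)
  2 -> (0,2)
  3 -> (0,3)
  4 -> (0,4)
  5 -> (0,5)
  6 -> (1,0)
  7 -> (1,1)
  8 -> (1,2)
  9 -> (1,3)
  10 -> (1,0)  ✗ repeats pair of k=6
  11 -> (1,5)
  12 -> (2,0)
  13 -> (2,1)
  14 -> (2,2)
  15 -> (2,3)
  16 -> (2,4)
  17 -> (2,5)
distinct pairs in image: 17 / 18 needed
  → (1,0) hit at k=6 and k=10

Answer: NOT A VALID PRODUCT — duplicate pair at indices 6,10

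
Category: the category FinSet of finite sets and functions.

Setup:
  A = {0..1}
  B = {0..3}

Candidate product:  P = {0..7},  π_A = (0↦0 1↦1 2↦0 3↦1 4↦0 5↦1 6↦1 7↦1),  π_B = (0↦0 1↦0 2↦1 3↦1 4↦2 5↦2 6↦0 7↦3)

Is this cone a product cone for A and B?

|A|·|B| = 2·4 = 8;  |P| = 8
Check the pairing map k ↦ (π_A(k), π_B(k)):
  0 ↦ (0,0)
  1 ↦ (1,0)
  2 ↦ (0,1)
  3 ↦ (1,1)
  4 ↦ (0,2)
  5 ↦ (1,2)
  6 ↦ (1,0)  ✗ repeats pair of k=1
  7 ↦ (1,3)
distinct pairs in image: 7 / 8 needed
  → (1,0) hit at k=1 and k=6

Answer: NOT A VALID PRODUCT — duplicate pair at indices 1,6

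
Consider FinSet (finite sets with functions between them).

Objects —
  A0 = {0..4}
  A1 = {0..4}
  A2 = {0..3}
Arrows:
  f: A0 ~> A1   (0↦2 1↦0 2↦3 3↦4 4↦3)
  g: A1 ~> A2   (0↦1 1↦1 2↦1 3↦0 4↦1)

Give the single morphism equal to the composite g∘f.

  0 f~>2 g~>1
  1 f~>0 g~>1
  2 f~>3 g~>0
  3 f~>4 g~>1
  4 f~>3 g~>0
composite: (0↦1 1↦1 2↦0 3↦1 4↦0)

Answer: (0↦1 1↦1 2↦0 3↦1 4↦0)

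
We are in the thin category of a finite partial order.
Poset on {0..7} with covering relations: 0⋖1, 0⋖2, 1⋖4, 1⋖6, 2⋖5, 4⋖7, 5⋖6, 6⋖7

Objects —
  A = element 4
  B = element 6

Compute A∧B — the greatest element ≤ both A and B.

Answer: A∧B = 1

Derivation:
{x : x≤A ∧ x≤B} = {0,1}  (A=4, B=6)
  0 ≤ 1
  1 ≤ 1
glb = 1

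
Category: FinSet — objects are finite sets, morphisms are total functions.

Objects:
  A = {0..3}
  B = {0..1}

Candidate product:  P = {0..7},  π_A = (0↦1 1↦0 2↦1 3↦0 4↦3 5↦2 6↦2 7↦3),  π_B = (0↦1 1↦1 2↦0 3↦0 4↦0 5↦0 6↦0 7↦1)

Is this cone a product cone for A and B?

|A|·|B| = 4·2 = 8;  |P| = 8
Check the pairing map k ↦ (π_A(k), π_B(k)):
  0 ↦ (1,1)
  1 ↦ (0,1)
  2 ↦ (1,0)
  3 ↦ (0,0)
  4 ↦ (3,0)
  5 ↦ (2,0)
  6 ↦ (2,0)  ✗ repeats pair of k=5
  7 ↦ (3,1)
distinct pairs in image: 7 / 8 needed
  → (2,0) hit at k=5 and k=6

Answer: NOT A VALID PRODUCT — duplicate pair at indices 5,6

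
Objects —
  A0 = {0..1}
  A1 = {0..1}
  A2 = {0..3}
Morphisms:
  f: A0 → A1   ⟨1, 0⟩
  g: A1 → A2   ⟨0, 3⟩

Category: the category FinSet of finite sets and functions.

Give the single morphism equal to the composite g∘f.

  0 f→1 g→3
  1 f→0 g→0
composite: ⟨3, 0⟩

Answer: ⟨3, 0⟩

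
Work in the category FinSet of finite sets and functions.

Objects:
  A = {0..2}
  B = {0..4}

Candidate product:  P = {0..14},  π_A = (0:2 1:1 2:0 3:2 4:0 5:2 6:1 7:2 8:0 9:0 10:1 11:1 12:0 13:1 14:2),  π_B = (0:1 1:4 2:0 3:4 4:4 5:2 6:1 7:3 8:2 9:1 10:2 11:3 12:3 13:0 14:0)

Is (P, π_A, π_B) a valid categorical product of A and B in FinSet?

|A|·|B| = 3·5 = 15;  |P| = 15
Check the pairing map k ↦ (π_A(k), π_B(k)):
  0 : (2,1)
  1 : (1,4)
  2 : (0,0)
  3 : (2,4)
  4 : (0,4)
  5 : (2,2)
  6 : (1,1)
  7 : (2,3)
  8 : (0,2)
  9 : (0,1)
  10 : (1,2)
  11 : (1,3)
  12 : (0,3)
  13 : (1,0)
  14 : (2,0)
distinct pairs in image: 15 / 15 needed
  → bijection onto A×B; projections well-typed.

Answer: VALID PRODUCT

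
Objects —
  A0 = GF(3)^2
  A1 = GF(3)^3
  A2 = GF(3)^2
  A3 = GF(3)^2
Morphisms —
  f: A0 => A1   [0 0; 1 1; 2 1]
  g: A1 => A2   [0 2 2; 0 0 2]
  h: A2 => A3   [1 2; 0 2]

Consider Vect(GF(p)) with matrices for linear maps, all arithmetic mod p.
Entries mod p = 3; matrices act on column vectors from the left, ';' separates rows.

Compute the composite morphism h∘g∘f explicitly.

  e0=⟨1,0⟩ f=>⟨0,1,2⟩ g=>⟨0,1⟩ h=>⟨2,2⟩
  e1=⟨0,1⟩ f=>⟨0,1,1⟩ g=>⟨1,2⟩ h=>⟨2,1⟩
result: [2 2; 2 1]

Answer: [2 2; 2 1]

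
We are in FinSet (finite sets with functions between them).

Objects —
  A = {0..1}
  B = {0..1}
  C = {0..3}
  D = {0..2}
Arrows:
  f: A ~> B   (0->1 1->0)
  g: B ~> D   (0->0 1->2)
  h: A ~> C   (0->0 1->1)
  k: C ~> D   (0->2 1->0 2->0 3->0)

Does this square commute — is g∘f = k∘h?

Path 1 = f;g:
  0 f~>1 g~>2
  1 f~>0 g~>0
  composite₁ = (0->2 1->0)
Path 2 = h;k:
  0 h~>0 k~>2
  1 h~>1 k~>0
  composite₂ = (0->2 1->0)
Equal? same morphism ✓

Answer: COMMUTES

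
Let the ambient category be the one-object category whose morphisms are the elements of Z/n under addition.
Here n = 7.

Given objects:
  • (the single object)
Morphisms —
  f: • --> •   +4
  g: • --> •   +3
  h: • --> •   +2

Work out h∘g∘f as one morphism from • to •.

  0 +4≡4 +3≡0 +2≡2  (mod 7)
⟦path⟧: +2

Answer: +2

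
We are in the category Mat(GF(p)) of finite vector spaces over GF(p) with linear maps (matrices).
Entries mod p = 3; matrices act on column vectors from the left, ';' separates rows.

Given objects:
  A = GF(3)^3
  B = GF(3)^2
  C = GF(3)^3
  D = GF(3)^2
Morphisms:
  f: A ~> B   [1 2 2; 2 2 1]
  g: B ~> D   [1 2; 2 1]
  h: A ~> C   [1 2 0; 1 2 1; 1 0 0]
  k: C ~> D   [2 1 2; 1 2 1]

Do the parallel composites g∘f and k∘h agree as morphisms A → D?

1) trace f;g:
  e0=(1,0,0) f~>(1,2) g~>(2,1)
  e1=(0,1,0) f~>(2,2) g~>(0,0)
  e2=(0,0,1) f~>(2,1) g~>(1,2)
  composite₁ = [2 0 1; 1 0 2]
2) trace h;k:
  e0=(1,0,0) h~>(1,1,1) k~>(2,1)
  e1=(0,1,0) h~>(2,2,0) k~>(0,0)
  e2=(0,0,1) h~>(0,1,0) k~>(1,2)
  composite₂ = [2 0 1; 1 0 2]
Equal? equal; square commutes

Answer: COMMUTES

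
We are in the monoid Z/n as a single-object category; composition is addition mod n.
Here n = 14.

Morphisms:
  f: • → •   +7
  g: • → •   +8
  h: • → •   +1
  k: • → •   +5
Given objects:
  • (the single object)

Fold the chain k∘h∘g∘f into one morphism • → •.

  0 +7≡7 +8≡1 +1≡2 +5≡7  (mod 14)
composite: +7

Answer: +7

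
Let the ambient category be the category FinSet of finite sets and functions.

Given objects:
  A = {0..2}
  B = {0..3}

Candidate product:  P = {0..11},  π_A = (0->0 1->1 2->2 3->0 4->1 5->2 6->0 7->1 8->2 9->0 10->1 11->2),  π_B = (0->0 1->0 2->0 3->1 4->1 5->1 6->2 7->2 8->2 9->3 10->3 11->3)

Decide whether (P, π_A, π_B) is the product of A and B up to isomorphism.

|A|·|B| = 3·4 = 12;  |P| = 12
Check the pairing map k ↦ (π_A(k), π_B(k)):
  0 -> (0,0)
  1 -> (1,0)
  2 -> (2,0)
  3 -> (0,1)
  4 -> (1,1)
  5 -> (2,1)
  6 -> (0,2)
  7 -> (1,2)
  8 -> (2,2)
  9 -> (0,3)
  10 -> (1,3)
  11 -> (2,3)
distinct pairs in image: 12 / 12 needed
  → bijection onto A×B; projections well-typed.

Answer: VALID PRODUCT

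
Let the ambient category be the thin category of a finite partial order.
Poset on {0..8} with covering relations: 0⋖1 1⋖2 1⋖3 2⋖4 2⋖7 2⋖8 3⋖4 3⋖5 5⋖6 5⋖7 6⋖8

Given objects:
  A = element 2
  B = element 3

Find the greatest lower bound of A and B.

Lower bounds of A=2 and B=3: {0,1}
  0 ≤ 1
  1 ≤ 1
glb = 1

Answer: A∧B = 1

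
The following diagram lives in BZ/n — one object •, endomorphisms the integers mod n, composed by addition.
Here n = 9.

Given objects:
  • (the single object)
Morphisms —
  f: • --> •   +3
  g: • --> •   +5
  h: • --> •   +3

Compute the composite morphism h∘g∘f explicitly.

Answer: +2

Derivation:
  0 +3≡3 +5≡8 +3≡2  (mod 9)
composite: +2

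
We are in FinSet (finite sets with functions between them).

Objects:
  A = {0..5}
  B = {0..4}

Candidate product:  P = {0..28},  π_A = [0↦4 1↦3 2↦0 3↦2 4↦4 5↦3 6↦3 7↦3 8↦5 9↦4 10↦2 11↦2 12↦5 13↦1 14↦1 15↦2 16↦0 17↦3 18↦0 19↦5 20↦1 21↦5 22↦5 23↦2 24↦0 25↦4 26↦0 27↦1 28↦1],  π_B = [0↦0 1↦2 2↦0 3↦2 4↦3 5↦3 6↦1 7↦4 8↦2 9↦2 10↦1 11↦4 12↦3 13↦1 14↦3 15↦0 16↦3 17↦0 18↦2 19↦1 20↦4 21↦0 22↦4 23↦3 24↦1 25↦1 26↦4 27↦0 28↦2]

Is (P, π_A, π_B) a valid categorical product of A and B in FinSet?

|A|·|B| = 6·5 = 30;  |P| = 29
  → cardinalities differ; no bijection possible.

Answer: NOT A VALID PRODUCT — |P|=29 ≠ |A|·|B|=30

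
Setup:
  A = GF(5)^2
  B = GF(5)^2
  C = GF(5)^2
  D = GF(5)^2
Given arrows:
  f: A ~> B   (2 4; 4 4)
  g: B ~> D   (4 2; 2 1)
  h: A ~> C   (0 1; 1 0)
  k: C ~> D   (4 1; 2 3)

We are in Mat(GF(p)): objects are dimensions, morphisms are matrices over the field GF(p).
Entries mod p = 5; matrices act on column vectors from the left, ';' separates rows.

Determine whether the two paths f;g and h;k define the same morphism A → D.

Path 1 = f;g:
  e0=(1,0) f~>(2,4) g~>(1,3)
  e1=(0,1) f~>(4,4) g~>(4,2)
  ⟦path⟧₁ = (1 4; 3 2)
Path 2 = h;k:
  e0=(1,0) h~>(0,1) k~>(1,3)
  e1=(0,1) h~>(1,0) k~>(4,2)
  ⟦path⟧₂ = (1 4; 3 2)
Equal? YES — commutes

Answer: COMMUTES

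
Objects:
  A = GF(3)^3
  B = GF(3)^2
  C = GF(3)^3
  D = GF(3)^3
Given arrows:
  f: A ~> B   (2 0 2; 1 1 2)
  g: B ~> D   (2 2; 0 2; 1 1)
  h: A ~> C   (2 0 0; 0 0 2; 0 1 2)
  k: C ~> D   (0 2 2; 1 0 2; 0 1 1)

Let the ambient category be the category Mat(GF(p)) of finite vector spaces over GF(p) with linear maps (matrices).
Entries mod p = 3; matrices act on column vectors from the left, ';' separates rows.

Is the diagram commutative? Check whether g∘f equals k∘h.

Answer: COMMUTES

Derivation:
1) trace f;g:
  e0=[1,0,0] f~>[2,1] g~>[0,2,0]
  e1=[0,1,0] f~>[0,1] g~>[2,2,1]
  e2=[0,0,1] f~>[2,2] g~>[2,1,1]
  result₁ = (0 2 2; 2 2 1; 0 1 1)
2) trace h;k:
  e0=[1,0,0] h~>[2,0,0] k~>[0,2,0]
  e1=[0,1,0] h~>[0,0,1] k~>[2,2,1]
  e2=[0,0,1] h~>[0,2,2] k~>[2,1,1]
  result₂ = (0 2 2; 2 2 1; 0 1 1)
Equal? YES — commutes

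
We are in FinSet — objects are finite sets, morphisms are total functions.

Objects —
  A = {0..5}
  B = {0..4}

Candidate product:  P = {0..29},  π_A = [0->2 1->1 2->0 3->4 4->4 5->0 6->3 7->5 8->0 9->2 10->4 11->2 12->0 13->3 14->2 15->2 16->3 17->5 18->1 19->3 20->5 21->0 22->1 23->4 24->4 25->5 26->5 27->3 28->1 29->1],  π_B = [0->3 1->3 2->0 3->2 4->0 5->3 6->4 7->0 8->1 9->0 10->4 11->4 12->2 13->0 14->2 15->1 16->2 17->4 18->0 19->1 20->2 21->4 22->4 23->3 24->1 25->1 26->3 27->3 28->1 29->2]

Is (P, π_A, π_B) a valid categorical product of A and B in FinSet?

|A|·|B| = 6·5 = 30;  |P| = 30
Check the pairing map k ↦ (π_A(k), π_B(k)):
  0 -> (2,3)
  1 -> (1,3)
  2 -> (0,0)
  3 -> (4,2)
  4 -> (4,0)
  5 -> (0,3)
  6 -> (3,4)
  7 -> (5,0)
  8 -> (0,1)
  9 -> (2,0)
  10 -> (4,4)
  11 -> (2,4)
  12 -> (0,2)
  13 -> (3,0)
  14 -> (2,2)
  15 -> (2,1)
  16 -> (3,2)
  17 -> (5,4)
  18 -> (1,0)
  19 -> (3,1)
  20 -> (5,2)
  21 -> (0,4)
  22 -> (1,4)
  23 -> (4,3)
  24 -> (4,1)
  25 -> (5,1)
  26 -> (5,3)
  27 -> (3,3)
  28 -> (1,1)
  29 -> (1,2)
distinct pairs in image: 30 / 30 needed
  → bijection onto A×B; projections well-typed.

Answer: VALID PRODUCT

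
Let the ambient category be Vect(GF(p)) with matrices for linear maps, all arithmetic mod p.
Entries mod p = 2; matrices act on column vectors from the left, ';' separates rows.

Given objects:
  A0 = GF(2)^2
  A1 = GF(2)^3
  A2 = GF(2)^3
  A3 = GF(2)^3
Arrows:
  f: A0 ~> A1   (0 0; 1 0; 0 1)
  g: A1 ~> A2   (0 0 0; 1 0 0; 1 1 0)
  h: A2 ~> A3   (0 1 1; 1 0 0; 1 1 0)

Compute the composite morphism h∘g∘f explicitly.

Answer: (1 0; 0 0; 0 0)

Trace:
  e0=(1,0) f~>(0,1,0) g~>(0,0,1) h~>(1,0,0)
  e1=(0,1) f~>(0,0,1) g~>(0,0,0) h~>(0,0,0)
⟦path⟧: (1 0; 0 0; 0 0)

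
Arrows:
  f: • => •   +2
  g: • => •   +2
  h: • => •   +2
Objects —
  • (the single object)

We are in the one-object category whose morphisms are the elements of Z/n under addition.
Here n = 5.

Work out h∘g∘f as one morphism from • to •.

  0 +2≡2 +2≡4 +2≡1  (mod 5)
⟦path⟧: +1

Answer: +1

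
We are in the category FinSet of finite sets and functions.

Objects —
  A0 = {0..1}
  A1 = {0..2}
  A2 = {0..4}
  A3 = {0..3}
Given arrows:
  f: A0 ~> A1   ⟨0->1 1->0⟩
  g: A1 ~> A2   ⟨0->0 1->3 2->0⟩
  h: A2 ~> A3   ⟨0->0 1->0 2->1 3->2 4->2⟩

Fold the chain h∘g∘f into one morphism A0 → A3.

  0 f~>1 g~>3 h~>2
  1 f~>0 g~>0 h~>0
⟦path⟧: ⟨0->2 1->0⟩

Answer: ⟨0->2 1->0⟩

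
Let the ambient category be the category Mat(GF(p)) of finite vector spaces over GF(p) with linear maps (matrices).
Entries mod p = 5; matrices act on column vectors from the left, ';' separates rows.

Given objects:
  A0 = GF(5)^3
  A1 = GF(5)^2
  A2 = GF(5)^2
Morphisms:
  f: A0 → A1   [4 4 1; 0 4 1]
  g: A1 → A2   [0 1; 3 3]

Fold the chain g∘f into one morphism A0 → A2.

Answer: [0 4 1; 2 4 1]

Work:
  e0=[1,0,0] f→[4,0] g→[0,2]
  e1=[0,1,0] f→[4,4] g→[4,4]
  e2=[0,0,1] f→[1,1] g→[1,1]
⟦path⟧: [0 4 1; 2 4 1]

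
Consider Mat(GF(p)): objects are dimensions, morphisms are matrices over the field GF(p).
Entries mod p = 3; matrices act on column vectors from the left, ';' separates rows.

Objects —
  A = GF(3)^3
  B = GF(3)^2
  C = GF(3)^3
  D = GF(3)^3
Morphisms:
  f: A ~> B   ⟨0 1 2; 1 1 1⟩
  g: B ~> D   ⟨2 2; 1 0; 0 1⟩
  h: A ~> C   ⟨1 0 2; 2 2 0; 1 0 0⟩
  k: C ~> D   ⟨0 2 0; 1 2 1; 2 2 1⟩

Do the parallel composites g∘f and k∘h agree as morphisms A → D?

Path 1 = f;g:
  e0=⟨1,0,0⟩ f~>⟨0,1⟩ g~>⟨2,0,1⟩
  e1=⟨0,1,0⟩ f~>⟨1,1⟩ g~>⟨1,1,1⟩
  e2=⟨0,0,1⟩ f~>⟨2,1⟩ g~>⟨0,2,1⟩
  composite₁ = ⟨2 1 0; 0 1 2; 1 1 1⟩
Path 2 = h;k:
  e0=⟨1,0,0⟩ h~>⟨1,2,1⟩ k~>⟨1,0,1⟩
  e1=⟨0,1,0⟩ h~>⟨0,2,0⟩ k~>⟨1,1,1⟩
  e2=⟨0,0,1⟩ h~>⟨2,0,0⟩ k~>⟨0,2,1⟩
  composite₂ = ⟨1 1 0; 0 1 2; 1 1 1⟩
Equal? distinct morphisms ✗

Answer: DOES NOT COMMUTE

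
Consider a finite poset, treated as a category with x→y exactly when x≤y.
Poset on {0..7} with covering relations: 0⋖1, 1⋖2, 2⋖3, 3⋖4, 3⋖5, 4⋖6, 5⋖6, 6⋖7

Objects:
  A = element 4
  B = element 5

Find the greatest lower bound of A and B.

Answer: A∧B = 3

Trace:
Lower bounds of A=4 and B=5: {0,1,2,3}
  0 ⊑ 3
  1 ⊑ 3
  2 ⊑ 3
  3 ⊑ 3
glb = 3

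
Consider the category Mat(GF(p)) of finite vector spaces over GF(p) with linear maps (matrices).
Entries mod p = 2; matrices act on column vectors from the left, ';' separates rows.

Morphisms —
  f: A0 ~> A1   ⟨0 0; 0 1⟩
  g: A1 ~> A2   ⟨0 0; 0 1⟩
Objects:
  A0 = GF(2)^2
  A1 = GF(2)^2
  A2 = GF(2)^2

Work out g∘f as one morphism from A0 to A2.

Answer: ⟨0 0; 0 1⟩

Derivation:
  e0=[1,0] f~>[0,0] g~>[0,0]
  e1=[0,1] f~>[0,1] g~>[0,1]
composite: ⟨0 0; 0 1⟩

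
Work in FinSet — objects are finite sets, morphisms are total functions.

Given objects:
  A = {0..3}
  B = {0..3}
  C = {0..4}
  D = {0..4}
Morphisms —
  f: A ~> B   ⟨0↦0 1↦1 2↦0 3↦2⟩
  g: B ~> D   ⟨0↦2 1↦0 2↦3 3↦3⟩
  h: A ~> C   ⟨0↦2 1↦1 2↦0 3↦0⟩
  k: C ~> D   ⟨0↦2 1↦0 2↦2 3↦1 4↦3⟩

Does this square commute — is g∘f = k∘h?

Along f;g (path 1):
  0 f~>0 g~>2
  1 f~>1 g~>0
  2 f~>0 g~>2
  3 f~>2 g~>3
  ⟦path⟧₁ = ⟨0↦2 1↦0 2↦2 3↦3⟩
Along h;k (path 2):
  0 h~>2 k~>2
  1 h~>1 k~>0
  2 h~>0 k~>2
  3 h~>0 k~>2
  ⟦path⟧₂ = ⟨0↦2 1↦0 2↦2 3↦2⟩
Equal? NO — does not commute

Answer: DOES NOT COMMUTE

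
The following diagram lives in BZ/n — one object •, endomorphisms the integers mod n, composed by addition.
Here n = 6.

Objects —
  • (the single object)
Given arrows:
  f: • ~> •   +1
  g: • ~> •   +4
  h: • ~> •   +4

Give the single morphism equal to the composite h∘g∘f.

Answer: +3

Trace:
  0 +1≡1 +4≡5 +4≡3  (mod 6)
⟦path⟧: +3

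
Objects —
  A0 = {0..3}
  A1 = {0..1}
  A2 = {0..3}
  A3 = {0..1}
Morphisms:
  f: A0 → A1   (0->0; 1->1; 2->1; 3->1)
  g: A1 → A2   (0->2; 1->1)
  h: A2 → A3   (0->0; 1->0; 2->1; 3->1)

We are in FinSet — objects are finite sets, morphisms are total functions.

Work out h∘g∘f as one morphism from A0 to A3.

  0 f→0 g→2 h→1
  1 f→1 g→1 h→0
  2 f→1 g→1 h→0
  3 f→1 g→1 h→0
result: (0->1; 1->0; 2->0; 3->0)

Answer: (0->1; 1->0; 2->0; 3->0)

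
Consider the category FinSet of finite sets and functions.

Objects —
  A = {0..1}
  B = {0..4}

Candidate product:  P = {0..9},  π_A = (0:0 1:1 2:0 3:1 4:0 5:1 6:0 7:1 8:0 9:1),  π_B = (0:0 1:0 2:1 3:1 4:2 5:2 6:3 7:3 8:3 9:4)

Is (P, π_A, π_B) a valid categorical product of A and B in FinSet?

|A|·|B| = 2·5 = 10;  |P| = 10
Check the pairing map k ↦ (π_A(k), π_B(k)):
  0 : (0,0)
  1 : (1,0)
  2 : (0,1)
  3 : (1,1)
  4 : (0,2)
  5 : (1,2)
  6 : (0,3)
  7 : (1,3)
  8 : (0,3)  ✗ repeats pair of k=6
  9 : (1,4)
distinct pairs in image: 9 / 10 needed
  → (0,3) hit at k=6 and k=8

Answer: NOT A VALID PRODUCT — duplicate pair at indices 6,8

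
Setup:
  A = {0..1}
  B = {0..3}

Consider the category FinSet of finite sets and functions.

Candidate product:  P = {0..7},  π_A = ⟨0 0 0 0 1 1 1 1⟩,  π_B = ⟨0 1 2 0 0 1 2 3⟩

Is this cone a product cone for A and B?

|A|·|B| = 2·4 = 8;  |P| = 8
Check the pairing map k ↦ (π_A(k), π_B(k)):
  0 : (0,0)
  1 : (0,1)
  2 : (0,2)
  3 : (0,0)  ✗ repeats pair of k=0
  4 : (1,0)
  5 : (1,1)
  6 : (1,2)
  7 : (1,3)
distinct pairs in image: 7 / 8 needed
  → (0,0) hit at k=0 and k=3

Answer: NOT A VALID PRODUCT — duplicate pair at indices 0,3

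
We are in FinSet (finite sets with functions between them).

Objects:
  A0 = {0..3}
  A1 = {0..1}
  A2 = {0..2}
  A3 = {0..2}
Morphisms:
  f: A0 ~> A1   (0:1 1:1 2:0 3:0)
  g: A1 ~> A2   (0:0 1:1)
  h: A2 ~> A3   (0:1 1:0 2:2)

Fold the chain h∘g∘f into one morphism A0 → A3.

  0 f~>1 g~>1 h~>0
  1 f~>1 g~>1 h~>0
  2 f~>0 g~>0 h~>1
  3 f~>0 g~>0 h~>1
result: (0:0 1:0 2:1 3:1)

Answer: (0:0 1:0 2:1 3:1)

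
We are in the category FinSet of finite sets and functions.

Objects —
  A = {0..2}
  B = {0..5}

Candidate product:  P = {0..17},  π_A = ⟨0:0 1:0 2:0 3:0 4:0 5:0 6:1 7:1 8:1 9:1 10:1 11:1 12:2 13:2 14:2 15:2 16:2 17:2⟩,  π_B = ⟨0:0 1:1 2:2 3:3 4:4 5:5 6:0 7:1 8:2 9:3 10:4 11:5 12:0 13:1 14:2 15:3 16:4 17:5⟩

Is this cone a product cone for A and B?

|A|·|B| = 3·6 = 18;  |P| = 18
Check the pairing map k ↦ (π_A(k), π_B(k)):
  0 : (0,0)
  1 : (0,1)
  2 : (0,2)
  3 : (0,3)
  4 : (0,4)
  5 : (0,5)
  6 : (1,0)
  7 : (1,1)
  8 : (1,2)
  9 : (1,3)
  10 : (1,4)
  11 : (1,5)
  12 : (2,0)
  13 : (2,1)
  14 : (2,2)
  15 : (2,3)
  16 : (2,4)
  17 : (2,5)
distinct pairs in image: 18 / 18 needed
  → bijection onto A×B; projections well-typed.

Answer: VALID PRODUCT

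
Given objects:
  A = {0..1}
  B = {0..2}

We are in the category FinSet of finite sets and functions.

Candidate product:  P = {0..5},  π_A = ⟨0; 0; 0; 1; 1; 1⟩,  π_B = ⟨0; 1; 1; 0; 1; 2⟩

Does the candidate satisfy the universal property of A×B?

|A|·|B| = 2·3 = 6;  |P| = 6
Check the pairing map k ↦ (π_A(k), π_B(k)):
  0 ↦ (0,0)
  1 ↦ (0,1)
  2 ↦ (0,1)  ✗ repeats pair of k=1
  3 ↦ (1,0)
  4 ↦ (1,1)
  5 ↦ (1,2)
distinct pairs in image: 5 / 6 needed
  → (0,1) hit at k=1 and k=2

Answer: NOT A VALID PRODUCT — duplicate pair at indices 1,2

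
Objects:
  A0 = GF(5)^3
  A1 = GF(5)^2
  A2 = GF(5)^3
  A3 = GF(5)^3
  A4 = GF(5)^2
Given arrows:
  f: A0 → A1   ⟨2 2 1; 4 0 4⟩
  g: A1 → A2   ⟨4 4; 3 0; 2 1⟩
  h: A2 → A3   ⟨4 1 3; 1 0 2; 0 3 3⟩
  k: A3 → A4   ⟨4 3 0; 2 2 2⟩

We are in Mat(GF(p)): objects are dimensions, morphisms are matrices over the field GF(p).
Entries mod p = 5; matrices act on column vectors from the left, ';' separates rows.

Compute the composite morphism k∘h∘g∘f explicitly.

  e0=[1,0,0] f→[2,4] g→[4,1,3] h→[1,0,2] k→[4,1]
  e1=[0,1,0] f→[2,0] g→[3,1,4] h→[0,1,0] k→[3,2]
  e2=[0,0,1] f→[1,4] g→[0,3,1] h→[1,2,2] k→[0,0]
result: ⟨4 3 0; 1 2 0⟩

Answer: ⟨4 3 0; 1 2 0⟩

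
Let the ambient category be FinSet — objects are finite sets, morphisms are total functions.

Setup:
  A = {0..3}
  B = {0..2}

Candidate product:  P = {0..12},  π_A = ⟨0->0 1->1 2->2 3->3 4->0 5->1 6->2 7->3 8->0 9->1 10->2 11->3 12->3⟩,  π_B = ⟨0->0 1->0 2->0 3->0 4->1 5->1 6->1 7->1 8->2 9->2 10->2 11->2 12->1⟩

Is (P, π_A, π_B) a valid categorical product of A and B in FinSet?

|A|·|B| = 4·3 = 12;  |P| = 13
  → cardinalities differ; no bijection possible.

Answer: NOT A VALID PRODUCT — |P|=13 ≠ |A|·|B|=12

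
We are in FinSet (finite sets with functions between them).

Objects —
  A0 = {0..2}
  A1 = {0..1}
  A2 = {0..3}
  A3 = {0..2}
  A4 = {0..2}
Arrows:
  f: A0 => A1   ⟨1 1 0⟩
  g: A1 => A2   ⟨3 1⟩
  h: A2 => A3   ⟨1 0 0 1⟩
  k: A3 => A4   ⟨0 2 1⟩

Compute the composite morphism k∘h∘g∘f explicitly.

Answer: ⟨0 0 2⟩

Work:
  0 f=>1 g=>1 h=>0 k=>0
  1 f=>1 g=>1 h=>0 k=>0
  2 f=>0 g=>3 h=>1 k=>2
result: ⟨0 0 2⟩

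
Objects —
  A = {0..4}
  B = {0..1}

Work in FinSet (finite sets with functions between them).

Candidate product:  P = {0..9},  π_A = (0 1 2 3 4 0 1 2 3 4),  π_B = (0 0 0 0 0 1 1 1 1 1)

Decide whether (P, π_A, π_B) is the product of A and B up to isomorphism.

Answer: VALID PRODUCT

Derivation:
|A|·|B| = 5·2 = 10;  |P| = 10
Check the pairing map k ↦ (π_A(k), π_B(k)):
  0 ↦ (0,0)
  1 ↦ (1,0)
  2 ↦ (2,0)
  3 ↦ (3,0)
  4 ↦ (4,0)
  5 ↦ (0,1)
  6 ↦ (1,1)
  7 ↦ (2,1)
  8 ↦ (3,1)
  9 ↦ (4,1)
distinct pairs in image: 10 / 10 needed
  → bijection onto A×B; projections well-typed.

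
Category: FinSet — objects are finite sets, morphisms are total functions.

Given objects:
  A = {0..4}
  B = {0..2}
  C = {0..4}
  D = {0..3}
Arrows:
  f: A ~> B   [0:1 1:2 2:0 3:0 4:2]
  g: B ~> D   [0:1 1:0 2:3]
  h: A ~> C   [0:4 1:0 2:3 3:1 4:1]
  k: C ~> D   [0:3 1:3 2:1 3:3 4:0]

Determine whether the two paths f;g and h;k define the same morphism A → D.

Answer: DOES NOT COMMUTE

Work:
Path 1 = f;g:
  0 f~>1 g~>0
  1 f~>2 g~>3
  2 f~>0 g~>1
  3 f~>0 g~>1
  4 f~>2 g~>3
  ⟦path⟧₁ = [0:0 1:3 2:1 3:1 4:3]
Path 2 = h;k:
  0 h~>4 k~>0
  1 h~>0 k~>3
  2 h~>3 k~>3
  3 h~>1 k~>3
  4 h~>1 k~>3
  ⟦path⟧₂ = [0:0 1:3 2:3 3:3 4:3]
Equal? distinct morphisms ✗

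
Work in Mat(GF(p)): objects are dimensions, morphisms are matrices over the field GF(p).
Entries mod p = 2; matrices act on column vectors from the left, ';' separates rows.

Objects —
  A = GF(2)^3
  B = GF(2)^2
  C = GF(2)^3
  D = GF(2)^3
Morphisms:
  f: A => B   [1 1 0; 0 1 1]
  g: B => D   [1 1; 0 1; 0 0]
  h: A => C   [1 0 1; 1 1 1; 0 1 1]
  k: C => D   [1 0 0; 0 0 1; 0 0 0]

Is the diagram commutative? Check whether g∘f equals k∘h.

Path 1 = f;g:
  e0=(1,0,0) f=>(1,0) g=>(1,0,0)
  e1=(0,1,0) f=>(1,1) g=>(0,1,0)
  e2=(0,0,1) f=>(0,1) g=>(1,1,0)
  composite₁ = [1 0 1; 0 1 1; 0 0 0]
Path 2 = h;k:
  e0=(1,0,0) h=>(1,1,0) k=>(1,0,0)
  e1=(0,1,0) h=>(0,1,1) k=>(0,1,0)
  e2=(0,0,1) h=>(1,1,1) k=>(1,1,0)
  composite₂ = [1 0 1; 0 1 1; 0 0 0]
Equal? same morphism ✓

Answer: COMMUTES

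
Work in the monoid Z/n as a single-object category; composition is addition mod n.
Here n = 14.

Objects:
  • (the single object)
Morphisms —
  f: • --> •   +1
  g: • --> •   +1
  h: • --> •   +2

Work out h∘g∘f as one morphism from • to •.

Answer: +4

Work:
  0 +1≡1 +1≡2 +2≡4  (mod 14)
⟦path⟧: +4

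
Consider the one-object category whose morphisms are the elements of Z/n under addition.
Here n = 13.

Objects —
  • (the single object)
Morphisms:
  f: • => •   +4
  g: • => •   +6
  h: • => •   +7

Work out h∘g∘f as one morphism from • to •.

Answer: +4

Derivation:
  0 +4≡4 +6≡10 +7≡4  (mod 13)
composite: +4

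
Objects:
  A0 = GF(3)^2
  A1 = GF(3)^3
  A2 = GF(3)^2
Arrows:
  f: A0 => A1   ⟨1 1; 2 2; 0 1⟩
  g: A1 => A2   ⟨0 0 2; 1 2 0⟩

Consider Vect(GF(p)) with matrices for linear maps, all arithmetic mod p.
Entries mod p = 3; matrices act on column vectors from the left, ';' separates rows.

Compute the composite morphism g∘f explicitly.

  e0=(1,0) f=>(1,2,0) g=>(0,2)
  e1=(0,1) f=>(1,2,1) g=>(2,2)
composite: ⟨0 2; 2 2⟩

Answer: ⟨0 2; 2 2⟩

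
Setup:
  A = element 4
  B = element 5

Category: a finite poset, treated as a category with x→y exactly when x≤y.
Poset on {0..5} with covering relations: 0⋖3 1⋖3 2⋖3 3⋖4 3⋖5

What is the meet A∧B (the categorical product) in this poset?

Common predecessors of 4,5: {0,1,2,3}
  0 ≤ 3
  1 ≤ 3
  2 ≤ 3
  3 ≤ 3
glb = 3

Answer: A∧B = 3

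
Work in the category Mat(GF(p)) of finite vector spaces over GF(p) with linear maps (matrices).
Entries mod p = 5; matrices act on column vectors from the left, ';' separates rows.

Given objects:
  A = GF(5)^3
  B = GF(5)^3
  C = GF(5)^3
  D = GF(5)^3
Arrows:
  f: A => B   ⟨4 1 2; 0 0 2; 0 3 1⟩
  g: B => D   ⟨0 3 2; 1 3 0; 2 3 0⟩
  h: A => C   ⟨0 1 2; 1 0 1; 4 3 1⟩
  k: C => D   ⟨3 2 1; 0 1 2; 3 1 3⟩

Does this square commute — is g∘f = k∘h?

Along f;g (path 1):
  e0=(1,0,0) f=>(4,0,0) g=>(0,4,3)
  e1=(0,1,0) f=>(1,0,3) g=>(1,1,2)
  e2=(0,0,1) f=>(2,2,1) g=>(3,3,0)
  result₁ = ⟨0 1 3; 4 1 3; 3 2 0⟩
Along h;k (path 2):
  e0=(1,0,0) h=>(0,1,4) k=>(1,4,3)
  e1=(0,1,0) h=>(1,0,3) k=>(1,1,2)
  e2=(0,0,1) h=>(2,1,1) k=>(4,3,0)
  result₂ = ⟨1 1 4; 4 1 3; 3 2 0⟩
Equal? differ; not commutative

Answer: DOES NOT COMMUTE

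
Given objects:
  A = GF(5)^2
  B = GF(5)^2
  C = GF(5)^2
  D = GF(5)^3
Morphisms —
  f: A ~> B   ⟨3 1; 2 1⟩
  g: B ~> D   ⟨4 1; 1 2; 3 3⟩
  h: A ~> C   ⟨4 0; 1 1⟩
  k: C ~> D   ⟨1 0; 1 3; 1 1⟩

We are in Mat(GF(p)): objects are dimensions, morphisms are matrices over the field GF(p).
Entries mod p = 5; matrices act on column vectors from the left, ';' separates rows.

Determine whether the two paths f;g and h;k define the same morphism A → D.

Answer: COMMUTES

Derivation:
Path 1 = f;g:
  e0=[1,0] f~>[3,2] g~>[4,2,0]
  e1=[0,1] f~>[1,1] g~>[0,3,1]
  ⟦path⟧₁ = ⟨4 0; 2 3; 0 1⟩
Path 2 = h;k:
  e0=[1,0] h~>[4,1] k~>[4,2,0]
  e1=[0,1] h~>[0,1] k~>[0,3,1]
  ⟦path⟧₂ = ⟨4 0; 2 3; 0 1⟩
Equal? equal; square commutes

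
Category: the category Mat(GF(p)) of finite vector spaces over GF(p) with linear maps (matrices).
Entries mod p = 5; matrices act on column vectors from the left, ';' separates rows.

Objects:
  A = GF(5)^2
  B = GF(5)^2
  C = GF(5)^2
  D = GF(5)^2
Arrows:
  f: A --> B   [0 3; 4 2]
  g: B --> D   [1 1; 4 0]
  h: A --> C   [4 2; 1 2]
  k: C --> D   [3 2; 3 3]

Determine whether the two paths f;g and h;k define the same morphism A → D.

Path 1 = f;g:
  e0=[1,0] f-->[0,4] g-->[4,0]
  e1=[0,1] f-->[3,2] g-->[0,2]
  composite₁ = [4 0; 0 2]
Path 2 = h;k:
  e0=[1,0] h-->[4,1] k-->[4,0]
  e1=[0,1] h-->[2,2] k-->[0,2]
  composite₂ = [4 0; 0 2]
Equal? YES — commutes

Answer: COMMUTES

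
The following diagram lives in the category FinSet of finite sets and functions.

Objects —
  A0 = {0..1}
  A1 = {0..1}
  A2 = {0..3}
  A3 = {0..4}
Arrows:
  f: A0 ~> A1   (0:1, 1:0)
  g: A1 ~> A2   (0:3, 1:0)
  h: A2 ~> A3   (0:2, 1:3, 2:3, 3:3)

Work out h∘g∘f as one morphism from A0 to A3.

Answer: (0:2, 1:3)

Trace:
  0 f~>1 g~>0 h~>2
  1 f~>0 g~>3 h~>3
⟦path⟧: (0:2, 1:3)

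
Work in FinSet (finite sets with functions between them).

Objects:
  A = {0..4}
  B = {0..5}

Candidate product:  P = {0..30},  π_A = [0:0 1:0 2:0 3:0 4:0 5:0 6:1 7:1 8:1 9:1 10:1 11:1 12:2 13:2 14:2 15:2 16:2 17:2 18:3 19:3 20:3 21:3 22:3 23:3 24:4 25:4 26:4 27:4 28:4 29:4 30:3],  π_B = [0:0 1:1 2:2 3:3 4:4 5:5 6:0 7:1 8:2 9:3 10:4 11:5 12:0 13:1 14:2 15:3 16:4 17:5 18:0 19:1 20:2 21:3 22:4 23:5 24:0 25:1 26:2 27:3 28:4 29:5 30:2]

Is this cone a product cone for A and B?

Answer: NOT A VALID PRODUCT — |P|=31 ≠ |A|·|B|=30

Trace:
|A|·|B| = 5·6 = 30;  |P| = 31
  → cardinalities differ; no bijection possible.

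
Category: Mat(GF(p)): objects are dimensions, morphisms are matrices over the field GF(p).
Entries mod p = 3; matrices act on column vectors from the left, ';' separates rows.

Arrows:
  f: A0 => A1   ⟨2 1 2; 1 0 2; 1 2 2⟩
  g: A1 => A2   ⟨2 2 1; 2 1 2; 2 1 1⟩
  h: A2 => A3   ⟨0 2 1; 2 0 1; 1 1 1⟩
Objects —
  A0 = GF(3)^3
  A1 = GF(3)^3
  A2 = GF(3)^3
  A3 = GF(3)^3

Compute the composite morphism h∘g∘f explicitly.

Answer: ⟨2 1 1; 2 0 1; 2 2 1⟩

Work:
  e0=(1,0,0) f=>(2,1,1) g=>(1,1,0) h=>(2,2,2)
  e1=(0,1,0) f=>(1,0,2) g=>(1,0,1) h=>(1,0,2)
  e2=(0,0,1) f=>(2,2,2) g=>(1,1,2) h=>(1,1,1)
⟦path⟧: ⟨2 1 1; 2 0 1; 2 2 1⟩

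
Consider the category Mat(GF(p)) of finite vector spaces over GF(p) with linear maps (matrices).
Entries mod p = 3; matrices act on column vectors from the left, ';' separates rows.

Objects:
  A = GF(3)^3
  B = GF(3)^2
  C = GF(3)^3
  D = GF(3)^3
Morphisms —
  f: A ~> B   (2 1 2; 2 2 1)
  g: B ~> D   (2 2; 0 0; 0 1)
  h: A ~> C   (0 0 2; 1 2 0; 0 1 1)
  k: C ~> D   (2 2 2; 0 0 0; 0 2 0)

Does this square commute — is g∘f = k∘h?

Along f;g (path 1):
  e0=⟨1,0,0⟩ f~>⟨2,2⟩ g~>⟨2,0,2⟩
  e1=⟨0,1,0⟩ f~>⟨1,2⟩ g~>⟨0,0,2⟩
  e2=⟨0,0,1⟩ f~>⟨2,1⟩ g~>⟨0,0,1⟩
  result₁ = (2 0 0; 0 0 0; 2 2 1)
Along h;k (path 2):
  e0=⟨1,0,0⟩ h~>⟨0,1,0⟩ k~>⟨2,0,2⟩
  e1=⟨0,1,0⟩ h~>⟨0,2,1⟩ k~>⟨0,0,1⟩
  e2=⟨0,0,1⟩ h~>⟨2,0,1⟩ k~>⟨0,0,0⟩
  result₂ = (2 0 0; 0 0 0; 2 1 0)
Equal? distinct morphisms ✗

Answer: DOES NOT COMMUTE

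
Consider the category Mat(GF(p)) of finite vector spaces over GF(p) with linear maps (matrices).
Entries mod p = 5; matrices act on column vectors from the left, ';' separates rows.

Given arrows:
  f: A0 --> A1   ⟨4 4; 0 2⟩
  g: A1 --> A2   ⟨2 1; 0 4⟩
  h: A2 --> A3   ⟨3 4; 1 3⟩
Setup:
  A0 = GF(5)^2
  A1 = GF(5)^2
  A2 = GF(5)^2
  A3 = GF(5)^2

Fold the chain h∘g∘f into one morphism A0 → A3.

  e0=(1,0) f-->(4,0) g-->(3,0) h-->(4,3)
  e1=(0,1) f-->(4,2) g-->(0,3) h-->(2,4)
result: ⟨4 2; 3 4⟩

Answer: ⟨4 2; 3 4⟩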